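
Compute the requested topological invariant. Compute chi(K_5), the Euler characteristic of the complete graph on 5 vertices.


K_5: V = 5, E = C(5,2) = 10.
chi = V - E = 5 - 10 = -5

-5


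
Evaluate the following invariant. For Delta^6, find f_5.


Delta^6 has 6+1 vertices. A 5-face is a choice of 5+1 vertices.
f_5 = C(6+1, 5+1) = C(7,6) = 7

7


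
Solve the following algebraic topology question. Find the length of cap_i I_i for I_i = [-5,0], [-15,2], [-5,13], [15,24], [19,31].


Intersection = [max(a_i), min(b_i)] = [19, 0].
Since 19 > 0, the intersection is empty.
Length = 0

0


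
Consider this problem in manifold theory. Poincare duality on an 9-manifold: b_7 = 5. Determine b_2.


Poincare duality for closed orientable n-manifolds: b_k = b_{n-k}.
Here n = 9, so b_2 = b_7 = 5

5


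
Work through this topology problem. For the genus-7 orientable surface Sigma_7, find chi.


For a closed orientable surface of genus g: chi = 2 - 2g.
Here g = 7.
chi = 2 - 2*7 = 2 - 14 = -12

-12


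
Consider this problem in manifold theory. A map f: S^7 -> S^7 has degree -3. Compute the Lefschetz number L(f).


On S^7: L(f) = tr(f_0*) + (-1)^7 tr(f_7*) = 1 + (-1)^7 * deg(f).
L(f) = 1 + (-1)^7 * -3 = 1 + 3 = 4

4


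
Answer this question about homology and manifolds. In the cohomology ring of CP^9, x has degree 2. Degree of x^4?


|x| = 2 in H^*(CP^n).
|x^4| = 4 * |x| = 4 * 2 = 8

8


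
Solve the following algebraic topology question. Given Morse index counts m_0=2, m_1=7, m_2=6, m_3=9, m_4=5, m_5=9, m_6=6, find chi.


Morse theory: chi(M) = sum_k (-1)^k m_k where m_k = #(index-k critical points).
= (2) + (-7) + (6) + (-9) + (5) + (-9) + (6) = -6

-6


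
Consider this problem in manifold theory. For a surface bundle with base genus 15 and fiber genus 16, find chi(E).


For a fiber bundle F -> E -> B (with CW structure): chi(E) = chi(B) * chi(F).
chi(Sigma_15) = -28, chi(Sigma_16) = -30.
chi(E) = (-28) * (-30) = 840

840


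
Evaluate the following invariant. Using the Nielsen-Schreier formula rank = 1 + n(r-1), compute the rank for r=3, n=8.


Nielsen-Schreier: an index-n subgroup of F_r is free of rank 1 + n(r-1).
Equivalently: chi(cover) = n*chi(base); chi(vee_r S^1) = 1 - 3 = -2.
chi(E) = 8*(-2) = -16; rank = 1 - chi(E) = 1 - (-16) = 17.
rank = 1 + 8*(3-1) = 1 + 16 = 17

17


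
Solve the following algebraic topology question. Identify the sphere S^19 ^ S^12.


S^m ^ S^n = S^{m+n}.
k = 19 + 12 = 31

31


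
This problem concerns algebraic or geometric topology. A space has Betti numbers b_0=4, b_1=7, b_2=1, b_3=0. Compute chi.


chi = sum_k (-1)^k b_k.
= (4) + (-7) + (1) + (0)
= -2

-2


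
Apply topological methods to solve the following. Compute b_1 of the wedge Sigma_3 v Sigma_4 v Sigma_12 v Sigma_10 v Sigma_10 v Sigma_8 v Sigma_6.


For a wedge X v Y: reduced H_k(X v Y) = H_k(X) + H_k(Y).
Each Sigma_g contributes b_1 = 2g.
b_1 = 6 + 8 + 24 + 20 + 20 + 16 + 12 = 106

106


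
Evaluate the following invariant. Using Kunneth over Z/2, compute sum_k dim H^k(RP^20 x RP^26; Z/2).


dim H^*(RP^n; Z/2) = n+1 (one Z/2 in each degree 0..n).
Total Betti number is multiplicative.
Total = (20+1) * (26+1) = 21 * 27 = 567

567


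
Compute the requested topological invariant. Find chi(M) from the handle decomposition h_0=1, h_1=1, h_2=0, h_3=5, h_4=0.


Handles of index k contribute (-1)^k to chi (same as CW cells).
chi = (1) + (-1) + (0) + (-5) + (0) = -5

-5


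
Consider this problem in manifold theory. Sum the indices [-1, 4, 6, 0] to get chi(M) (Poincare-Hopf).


Poincare-Hopf: chi(M) = sum of indices of zeros.
chi = (-1) + (4) + (6) + (0) = 9

9


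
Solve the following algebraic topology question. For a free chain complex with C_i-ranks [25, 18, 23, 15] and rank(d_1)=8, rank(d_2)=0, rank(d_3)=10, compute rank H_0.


rank H_k = rank(ker d_k) - rank(im d_{k+1}).
rank(ker d_0) = rank(C_0) - rank(d_0) = 25 - 0 = 25.
rank(im d_{0+1}) = 8.
rank H_0 = 25 - 8 = 17

17


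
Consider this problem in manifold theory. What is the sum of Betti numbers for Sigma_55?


For Sigma_55: b_0 = 1, b_1 = 2g = 110, b_2 = 1.
Total = 1 + 110 + 1 = 112

112


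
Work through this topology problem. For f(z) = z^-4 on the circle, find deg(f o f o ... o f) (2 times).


deg(f) = -4. Degree is multiplicative: deg(f^2) = (deg f)^2.
deg(f^2) = (-4)^2 = 16

16


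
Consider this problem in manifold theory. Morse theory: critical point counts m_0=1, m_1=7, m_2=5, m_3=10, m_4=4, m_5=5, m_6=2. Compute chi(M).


Morse theory: chi(M) = sum_k (-1)^k m_k where m_k = #(index-k critical points).
= (1) + (-7) + (5) + (-10) + (4) + (-5) + (2) = -10

-10


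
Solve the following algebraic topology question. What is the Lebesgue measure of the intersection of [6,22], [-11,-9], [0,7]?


Intersection = [max(a_i), min(b_i)] = [6, -9].
Since 6 > -9, the intersection is empty.
Length = 0

0


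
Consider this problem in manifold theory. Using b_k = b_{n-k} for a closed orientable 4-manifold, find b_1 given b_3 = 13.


Poincare duality for closed orientable n-manifolds: b_k = b_{n-k}.
Here n = 4, so b_1 = b_3 = 13

13


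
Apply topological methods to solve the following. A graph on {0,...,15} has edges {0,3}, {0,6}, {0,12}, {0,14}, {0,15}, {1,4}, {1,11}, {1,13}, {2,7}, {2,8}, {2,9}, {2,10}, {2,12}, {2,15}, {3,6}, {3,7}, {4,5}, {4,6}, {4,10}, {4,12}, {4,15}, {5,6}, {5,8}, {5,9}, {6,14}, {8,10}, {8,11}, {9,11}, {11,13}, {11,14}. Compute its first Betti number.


b_1 = E - V + (number of components).
E = 30, V = 16, components = 1.
b_1 = 30 - 16 + 1 = 15

15


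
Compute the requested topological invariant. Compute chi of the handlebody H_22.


A genus-g handlebody deformation retracts to a wedge of g circles.
chi(vee_g S^1) = 1 - g.
chi(H_22) = 1 - 22 = -21

-21


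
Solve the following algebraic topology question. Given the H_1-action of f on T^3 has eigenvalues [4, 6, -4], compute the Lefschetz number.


For a torus self-map: L(f) = det(I - A) where A acts on H_1.
L(f) = (1-4) * (1-6) * (1--4) = -3 * -5 * 5 = 75

75


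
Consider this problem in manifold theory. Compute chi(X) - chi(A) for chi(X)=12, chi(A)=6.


Relative Euler characteristic: chi(X, A) = chi(X) - chi(A).
= 12 - (6) = 6

6


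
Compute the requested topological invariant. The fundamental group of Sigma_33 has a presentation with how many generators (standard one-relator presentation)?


Standard presentation: pi_1(Sigma_g) = <a_1,b_1,...,a_g,b_g | [a_1,b_1]...[a_g,b_g] = 1>.
Number of generators = 2g = 2*33 = 66

66


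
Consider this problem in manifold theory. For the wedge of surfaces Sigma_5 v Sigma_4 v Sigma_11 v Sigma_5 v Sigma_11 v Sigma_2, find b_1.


For a wedge X v Y: reduced H_k(X v Y) = H_k(X) + H_k(Y).
Each Sigma_g contributes b_1 = 2g.
b_1 = 10 + 8 + 22 + 10 + 22 + 4 = 76

76


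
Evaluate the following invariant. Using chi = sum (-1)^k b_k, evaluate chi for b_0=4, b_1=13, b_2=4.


chi = sum_k (-1)^k b_k.
= (4) + (-13) + (4)
= -5

-5


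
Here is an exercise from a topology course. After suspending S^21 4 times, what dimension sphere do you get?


Each suspension raises dimension by 1: Sigma S^n = S^{n+1}.
Sigma^4 S^21 = S^{21+4} = S^25

25


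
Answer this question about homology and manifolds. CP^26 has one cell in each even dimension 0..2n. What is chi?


CP^26 has one cell in each even dimension 0, 2, ..., 2*26 (26+1 cells total).
All cells are even-dimensional, so chi = number of cells.
chi = 26 + 1 = 27

27


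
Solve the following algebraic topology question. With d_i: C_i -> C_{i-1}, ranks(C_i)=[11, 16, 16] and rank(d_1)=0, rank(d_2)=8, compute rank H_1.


rank H_k = rank(ker d_k) - rank(im d_{k+1}).
rank(ker d_1) = rank(C_1) - rank(d_1) = 16 - 0 = 16.
rank(im d_{1+1}) = 8.
rank H_1 = 16 - 8 = 8

8


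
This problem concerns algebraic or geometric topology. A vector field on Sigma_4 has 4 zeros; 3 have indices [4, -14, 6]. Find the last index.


Poincare-Hopf: sum of indices = chi(M).
chi(Sigma_4) = 2 - 2*4 = -6.
Sum of known indices = -4.
x = chi - (sum known) = -6 - (-4) = -2

-2


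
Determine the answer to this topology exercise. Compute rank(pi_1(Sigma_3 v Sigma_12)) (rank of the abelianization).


For a wedge: H_1(A v B) = H_1(A) + H_1(B).
b_1(Sigma_3) = 6, b_1(Sigma_12) = 24.
b_1 = 6 + 24 = 30

30


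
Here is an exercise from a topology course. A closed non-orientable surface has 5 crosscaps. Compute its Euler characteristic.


For a non-orientable closed surface with k crosscaps: chi = 2 - k.
Here k = 5.
chi = 2 - 5 = -3

-3


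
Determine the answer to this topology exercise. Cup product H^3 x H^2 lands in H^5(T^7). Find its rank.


Cup product: H^p x H^q -> H^{p+q}; here p+q = 3+2 = 5.
rank H^k(T^n) = C(n,k).
C(7,5) = 21

21


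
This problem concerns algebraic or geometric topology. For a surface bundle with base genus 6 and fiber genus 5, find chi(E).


For a fiber bundle F -> E -> B (with CW structure): chi(E) = chi(B) * chi(F).
chi(Sigma_6) = -10, chi(Sigma_5) = -8.
chi(E) = (-10) * (-8) = 80

80


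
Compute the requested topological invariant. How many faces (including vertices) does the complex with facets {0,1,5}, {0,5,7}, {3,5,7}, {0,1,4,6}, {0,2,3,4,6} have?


Each maximal simplex on m vertices has 2^m - 1 nonempty faces.
Take the union (dedupe shared faces).
Total distinct faces = 50

50


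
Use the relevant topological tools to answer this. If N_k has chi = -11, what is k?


chi = 2 - k for closed non-orientable surfaces with k crosscaps.
-11 = 2 - k
k = 2 - (-11) = 13

13


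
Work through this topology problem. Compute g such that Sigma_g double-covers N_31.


chi(N_31) = 2 - 31 = -29.
Double cover: chi(Sigma_g) = 2 * chi(N_31) = 2*(-29) = -58.
2 - 2g = -58, so g = (2 - (-58))/2 = 60/2 = 30

30


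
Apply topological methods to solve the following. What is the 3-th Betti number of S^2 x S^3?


Each S^d has Poincare polynomial 1 + t^d.
The product S^2 x S^3 has Poincare polynomial prod(1+t^d_i).
Expanding: b_0=1, b_2=1, b_3=1, b_5=1.
b_3 = 1

1


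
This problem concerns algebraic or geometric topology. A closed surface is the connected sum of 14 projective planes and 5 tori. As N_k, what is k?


Since a >= 1, the sum is non-orientable; each T^2 can be replaced by RP^2 # RP^2 (since T^2#RP^2 = 3RP^2).
Total crosscaps k = 14 + 2*5 = 24.
Check via chi: chi = 14*1 + 5*0 - (14+5-1)*2 = -22 = 2 - k = -22. Consistent.

24


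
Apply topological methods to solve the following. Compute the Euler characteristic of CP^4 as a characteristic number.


For any closed oriented manifold, <e(TM),[M]> = chi(M).
chi(CP^4) = 4+1 = 5

5


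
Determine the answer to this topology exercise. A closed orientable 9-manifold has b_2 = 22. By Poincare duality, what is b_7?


Poincare duality for closed orientable n-manifolds: b_k = b_{n-k}.
Here n = 9, so b_7 = b_2 = 22

22


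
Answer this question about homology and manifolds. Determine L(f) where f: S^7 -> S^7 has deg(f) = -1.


On S^7: L(f) = tr(f_0*) + (-1)^7 tr(f_7*) = 1 + (-1)^7 * deg(f).
L(f) = 1 + (-1)^7 * -1 = 1 + 1 = 2

2


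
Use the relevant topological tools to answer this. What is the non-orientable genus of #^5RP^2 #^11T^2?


Since a >= 1, the sum is non-orientable; each T^2 can be replaced by RP^2 # RP^2 (since T^2#RP^2 = 3RP^2).
Total crosscaps k = 5 + 2*11 = 27.
Check via chi: chi = 5*1 + 11*0 - (5+11-1)*2 = -25 = 2 - k = -25. Consistent.

27


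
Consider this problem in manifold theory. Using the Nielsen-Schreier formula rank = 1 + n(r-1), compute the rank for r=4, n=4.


Nielsen-Schreier: an index-n subgroup of F_r is free of rank 1 + n(r-1).
Equivalently: chi(cover) = n*chi(base); chi(vee_r S^1) = 1 - 4 = -3.
chi(E) = 4*(-3) = -12; rank = 1 - chi(E) = 1 - (-12) = 13.
rank = 1 + 4*(4-1) = 1 + 12 = 13

13


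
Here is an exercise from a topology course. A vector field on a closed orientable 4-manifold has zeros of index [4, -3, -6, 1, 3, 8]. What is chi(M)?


Poincare-Hopf: chi(M) = sum of indices of zeros.
chi = (4) + (-3) + (-6) + (1) + (3) + (8) = 7

7


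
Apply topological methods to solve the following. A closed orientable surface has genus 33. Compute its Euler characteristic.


For a closed orientable surface of genus g: chi = 2 - 2g.
Here g = 33.
chi = 2 - 2*33 = 2 - 66 = -64

-64


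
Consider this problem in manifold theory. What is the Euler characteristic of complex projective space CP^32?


CP^32 has one cell in each even dimension 0, 2, ..., 2*32 (32+1 cells total).
All cells are even-dimensional, so chi = number of cells.
chi = 32 + 1 = 33

33


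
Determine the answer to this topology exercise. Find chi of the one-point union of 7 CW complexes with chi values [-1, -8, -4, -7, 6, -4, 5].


chi(A v B) = chi(A) + chi(B) - 1 (one point identified).
For 7 spaces: chi = (sum chi_i) - (7 - 1).
sum = -13; chi = -13 - 6 = -19

-19


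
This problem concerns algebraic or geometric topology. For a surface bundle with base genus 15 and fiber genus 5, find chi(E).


For a fiber bundle F -> E -> B (with CW structure): chi(E) = chi(B) * chi(F).
chi(Sigma_15) = -28, chi(Sigma_5) = -8.
chi(E) = (-28) * (-8) = 224

224


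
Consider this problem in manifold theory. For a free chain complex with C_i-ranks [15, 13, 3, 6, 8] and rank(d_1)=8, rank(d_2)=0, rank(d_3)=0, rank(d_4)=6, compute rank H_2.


rank H_k = rank(ker d_k) - rank(im d_{k+1}).
rank(ker d_2) = rank(C_2) - rank(d_2) = 3 - 0 = 3.
rank(im d_{2+1}) = 0.
rank H_2 = 3 - 0 = 3

3


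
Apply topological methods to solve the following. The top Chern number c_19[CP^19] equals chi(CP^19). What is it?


For any closed oriented manifold, <e(TM),[M]> = chi(M).
chi(CP^19) = 19+1 = 20

20


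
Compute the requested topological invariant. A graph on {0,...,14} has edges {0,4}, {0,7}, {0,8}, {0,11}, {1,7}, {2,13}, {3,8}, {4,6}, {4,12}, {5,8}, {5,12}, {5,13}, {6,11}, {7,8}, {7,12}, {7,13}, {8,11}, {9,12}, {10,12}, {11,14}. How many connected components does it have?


Run DFS/union-find over 15 vertices.
V = 15, E = 20.
Number of components = 1

1


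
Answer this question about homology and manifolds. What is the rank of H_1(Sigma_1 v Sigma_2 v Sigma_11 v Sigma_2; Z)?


For a wedge X v Y: reduced H_k(X v Y) = H_k(X) + H_k(Y).
Each Sigma_g contributes b_1 = 2g.
b_1 = 2 + 4 + 22 + 4 = 32

32


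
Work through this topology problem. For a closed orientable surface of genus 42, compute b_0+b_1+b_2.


For Sigma_42: b_0 = 1, b_1 = 2g = 84, b_2 = 1.
Total = 1 + 84 + 1 = 86

86


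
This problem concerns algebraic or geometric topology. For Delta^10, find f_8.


Delta^10 has 10+1 vertices. A 8-face is a choice of 8+1 vertices.
f_8 = C(10+1, 8+1) = C(11,9) = 55

55


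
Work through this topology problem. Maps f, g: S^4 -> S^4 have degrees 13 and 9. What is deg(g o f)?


Degree is multiplicative under composition: deg(g o f) = deg(g) * deg(f).
= 9 * 13 = 117

117


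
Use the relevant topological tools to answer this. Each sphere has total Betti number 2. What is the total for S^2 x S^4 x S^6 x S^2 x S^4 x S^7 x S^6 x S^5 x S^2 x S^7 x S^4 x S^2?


Total Betti number is multiplicative under products.
Each S^d (d>=1) has total Betti number 2.
There are 12 sphere factors.
Total = 2^12 = 4096

4096


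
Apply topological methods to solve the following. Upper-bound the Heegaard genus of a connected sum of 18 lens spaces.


Heegaard genus satisfies g(A#B) <= g(A) + g(B).
Each lens space has g = 1.
Upper bound: 18 * 1 = 18

18


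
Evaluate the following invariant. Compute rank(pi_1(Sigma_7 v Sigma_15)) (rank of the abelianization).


For a wedge: H_1(A v B) = H_1(A) + H_1(B).
b_1(Sigma_7) = 14, b_1(Sigma_15) = 30.
b_1 = 14 + 30 = 44

44


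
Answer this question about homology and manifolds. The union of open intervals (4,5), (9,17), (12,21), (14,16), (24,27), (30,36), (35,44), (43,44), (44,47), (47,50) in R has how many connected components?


Sort and merge overlapping open intervals.
Merged: (4,5), (9,21), (24,27), (30,44), (44,47), (47,50).
Number of components = 6

6


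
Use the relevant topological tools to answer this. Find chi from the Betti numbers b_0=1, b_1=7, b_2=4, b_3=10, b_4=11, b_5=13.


chi = sum_k (-1)^k b_k.
= (1) + (-7) + (4) + (-10) + (11) + (-13)
= -14

-14


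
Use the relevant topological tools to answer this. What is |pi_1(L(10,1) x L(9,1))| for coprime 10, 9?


pi_1(X x Y) = pi_1(X) x pi_1(Y).
pi_1(L(10,1)) = Z/10, pi_1(L(9,1)) = Z/9.
|Z/10 x Z/9| = 10 * 9 = 90

90


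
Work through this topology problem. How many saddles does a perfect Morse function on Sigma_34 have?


A perfect Morse function has m_k = b_k.
For Sigma_34: b_0=1, b_1=2g=68, b_2=1.
Saddles m_1 = 2g = 68

68


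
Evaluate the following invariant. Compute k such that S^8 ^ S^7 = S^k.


S^m ^ S^n = S^{m+n}.
k = 8 + 7 = 15

15


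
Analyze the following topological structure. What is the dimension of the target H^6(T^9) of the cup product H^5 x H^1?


Cup product: H^p x H^q -> H^{p+q}; here p+q = 5+1 = 6.
rank H^k(T^n) = C(n,k).
C(9,6) = 84

84


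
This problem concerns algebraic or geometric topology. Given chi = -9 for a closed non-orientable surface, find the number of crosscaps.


chi = 2 - k for closed non-orientable surfaces with k crosscaps.
-9 = 2 - k
k = 2 - (-9) = 11

11


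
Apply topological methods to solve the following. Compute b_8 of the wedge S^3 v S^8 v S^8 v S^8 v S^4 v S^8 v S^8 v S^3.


For a wedge of spheres, H_k (k>0) is free on one generator per sphere of dimension k.
Spheres of dimension 8: count = 5.
b_8 = 5

5


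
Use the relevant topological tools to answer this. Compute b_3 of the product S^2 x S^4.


Each S^d has Poincare polynomial 1 + t^d.
The product S^2 x S^4 has Poincare polynomial prod(1+t^d_i).
Expanding: b_0=1, b_2=1, b_4=1, b_6=1.
b_3 = 0

0


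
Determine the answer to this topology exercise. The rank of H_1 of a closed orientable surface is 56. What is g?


For a closed orientable surface: b_1 = 2g.
56 = 2g
g = 56 / 2 = 28

28


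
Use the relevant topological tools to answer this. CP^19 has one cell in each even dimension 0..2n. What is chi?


CP^19 has one cell in each even dimension 0, 2, ..., 2*19 (19+1 cells total).
All cells are even-dimensional, so chi = number of cells.
chi = 19 + 1 = 20

20


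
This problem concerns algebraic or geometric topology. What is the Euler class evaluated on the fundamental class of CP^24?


For any closed oriented manifold, <e(TM),[M]> = chi(M).
chi(CP^24) = 24+1 = 25

25


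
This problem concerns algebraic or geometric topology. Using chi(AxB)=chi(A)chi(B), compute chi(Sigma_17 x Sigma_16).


chi(Sigma_17) = 2 - 2*17 = -32
chi(Sigma_16) = 2 - 2*16 = -30
chi(product) = (-32) * (-30) = 960

960


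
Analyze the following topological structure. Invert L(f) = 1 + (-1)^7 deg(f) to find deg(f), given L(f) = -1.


L(f) = 1 + (-1)^7 deg(f) on S^7.
-1 = 1 + (-1)^7 * deg(f)
(-1)^7 * deg(f) = -2
deg(f) = 2

2


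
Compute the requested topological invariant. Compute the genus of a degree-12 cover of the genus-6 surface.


For an n-sheeted cover: chi(E) = n * chi(B).
chi(Sigma_6) = 2 - 2*6 = -10.
chi(E) = 12 * (-10) = -120.
genus(E) = (2 - chi(E))/2 = (2 - (-120))/2 = 122/2 = 61

61


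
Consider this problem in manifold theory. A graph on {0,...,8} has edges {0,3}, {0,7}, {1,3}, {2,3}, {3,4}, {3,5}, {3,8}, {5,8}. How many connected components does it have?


Run DFS/union-find over 9 vertices.
V = 9, E = 8.
Number of components = 2

2


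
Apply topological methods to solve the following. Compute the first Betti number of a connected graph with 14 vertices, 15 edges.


For a connected graph: rank(pi_1) = b_1 = E - V + 1 = 1 - chi.
chi = V - E = 14 - 15 = -1.
rank = 1 - (-1) = 15 - 14 + 1 = 2

2


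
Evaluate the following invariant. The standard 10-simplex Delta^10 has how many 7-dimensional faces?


Delta^10 has 10+1 vertices. A 7-face is a choice of 7+1 vertices.
f_7 = C(10+1, 7+1) = C(11,8) = 165

165


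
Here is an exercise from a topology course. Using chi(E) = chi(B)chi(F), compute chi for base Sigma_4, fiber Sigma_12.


For a fiber bundle F -> E -> B (with CW structure): chi(E) = chi(B) * chi(F).
chi(Sigma_4) = -6, chi(Sigma_12) = -22.
chi(E) = (-6) * (-22) = 132

132


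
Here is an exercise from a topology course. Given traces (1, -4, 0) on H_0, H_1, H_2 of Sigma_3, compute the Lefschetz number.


L(f) = tr(f_0*) - tr(f_1*) + tr(f_2*).
= 1 - (-4) + (0)
= 5

5


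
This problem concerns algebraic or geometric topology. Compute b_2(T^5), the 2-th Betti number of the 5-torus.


By the Kunneth formula, b_k(T^n) = C(n,k).
b_2(T^5) = C(5,2).
C(5,2) = 5!/(2!*3!) = 10

10


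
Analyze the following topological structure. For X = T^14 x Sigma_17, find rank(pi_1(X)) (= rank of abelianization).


pi_1(A x B) = pi_1(A) x pi_1(B); rank of abelianization = b_1.
b_1(T^14) = 14, b_1(Sigma_17) = 2*17 = 34.
b_1(product) = 14 + 34 = 48

48


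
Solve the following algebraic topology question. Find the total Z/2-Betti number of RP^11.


H^k(RP^11; Z/2) = Z/2 for each 0 <= k <= 11.
Total dimension = 11 + 1 = 12

12


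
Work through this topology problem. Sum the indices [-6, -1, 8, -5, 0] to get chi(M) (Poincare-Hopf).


Poincare-Hopf: chi(M) = sum of indices of zeros.
chi = (-6) + (-1) + (8) + (-5) + (0) = -4

-4


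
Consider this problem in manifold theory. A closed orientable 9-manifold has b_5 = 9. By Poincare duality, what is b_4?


Poincare duality for closed orientable n-manifolds: b_k = b_{n-k}.
Here n = 9, so b_4 = b_5 = 9

9


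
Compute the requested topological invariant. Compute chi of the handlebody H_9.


A genus-g handlebody deformation retracts to a wedge of g circles.
chi(vee_g S^1) = 1 - g.
chi(H_9) = 1 - 9 = -8

-8


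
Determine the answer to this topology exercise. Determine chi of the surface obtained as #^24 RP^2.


For a non-orientable closed surface with k crosscaps: chi = 2 - k.
Here k = 24.
chi = 2 - 24 = -22

-22


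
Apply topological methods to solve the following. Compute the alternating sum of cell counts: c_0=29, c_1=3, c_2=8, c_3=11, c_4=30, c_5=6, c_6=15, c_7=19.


chi = sum_k (-1)^k c_k.
= (-1)^0*29 + (-1)^1*3 + (-1)^2*8 + (-1)^3*11 + (-1)^4*30 + (-1)^5*6 + (-1)^6*15 + (-1)^7*19
= (29) + (-3) + (8) + (-11) + (30) + (-6) + (15) + (-19)
= 43

43


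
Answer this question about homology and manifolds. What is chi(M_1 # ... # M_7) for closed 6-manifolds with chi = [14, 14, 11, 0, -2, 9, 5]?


For n-manifolds: chi(A#B) = chi(A) + chi(B) - chi(S^6).
chi(S^6) = 1 + (-1)^6 = 2.
chi(#) = (sum chi_i) - (7-1)*chi(S^6) = 51 - 6*2 = 39

39


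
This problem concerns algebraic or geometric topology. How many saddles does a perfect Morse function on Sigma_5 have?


A perfect Morse function has m_k = b_k.
For Sigma_5: b_0=1, b_1=2g=10, b_2=1.
Saddles m_1 = 2g = 10

10


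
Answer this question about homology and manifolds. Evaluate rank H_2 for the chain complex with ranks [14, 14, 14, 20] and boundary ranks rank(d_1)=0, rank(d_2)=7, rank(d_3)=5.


rank H_k = rank(ker d_k) - rank(im d_{k+1}).
rank(ker d_2) = rank(C_2) - rank(d_2) = 14 - 7 = 7.
rank(im d_{2+1}) = 5.
rank H_2 = 7 - 5 = 2

2


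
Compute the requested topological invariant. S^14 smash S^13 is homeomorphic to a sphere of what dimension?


S^m ^ S^n = S^{m+n}.
k = 14 + 13 = 27

27


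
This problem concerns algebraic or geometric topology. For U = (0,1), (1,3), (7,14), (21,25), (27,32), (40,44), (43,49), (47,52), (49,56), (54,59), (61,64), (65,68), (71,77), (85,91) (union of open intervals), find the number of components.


Sort and merge overlapping open intervals.
Merged: (0,1), (1,3), (7,14), (21,25), (27,32), (40,59), (61,64), (65,68), (71,77), (85,91).
Number of components = 10

10


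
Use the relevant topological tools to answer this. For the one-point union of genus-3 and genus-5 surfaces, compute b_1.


For a wedge: H_1(A v B) = H_1(A) + H_1(B).
b_1(Sigma_3) = 6, b_1(Sigma_5) = 10.
b_1 = 6 + 10 = 16

16


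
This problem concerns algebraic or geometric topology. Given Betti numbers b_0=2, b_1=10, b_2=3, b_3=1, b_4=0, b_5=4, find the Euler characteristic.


chi = sum_k (-1)^k b_k.
= (2) + (-10) + (3) + (-1) + (0) + (-4)
= -10

-10


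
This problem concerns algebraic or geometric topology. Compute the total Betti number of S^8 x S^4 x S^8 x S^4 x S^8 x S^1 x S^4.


Total Betti number is multiplicative under products.
Each S^d (d>=1) has total Betti number 2.
There are 7 sphere factors.
Total = 2^7 = 128

128


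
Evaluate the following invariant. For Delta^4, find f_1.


Delta^4 has 4+1 vertices. A 1-face is a choice of 1+1 vertices.
f_1 = C(4+1, 1+1) = C(5,2) = 10

10


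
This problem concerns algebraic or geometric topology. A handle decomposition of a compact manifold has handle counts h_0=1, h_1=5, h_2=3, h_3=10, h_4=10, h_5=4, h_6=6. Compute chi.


Handles of index k contribute (-1)^k to chi (same as CW cells).
chi = (1) + (-5) + (3) + (-10) + (10) + (-4) + (6) = 1

1


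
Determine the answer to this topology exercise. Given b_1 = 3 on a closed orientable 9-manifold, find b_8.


Poincare duality for closed orientable n-manifolds: b_k = b_{n-k}.
Here n = 9, so b_8 = b_1 = 3

3


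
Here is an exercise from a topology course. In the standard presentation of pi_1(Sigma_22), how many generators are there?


Standard presentation: pi_1(Sigma_g) = <a_1,b_1,...,a_g,b_g | [a_1,b_1]...[a_g,b_g] = 1>.
Number of generators = 2g = 2*22 = 44

44


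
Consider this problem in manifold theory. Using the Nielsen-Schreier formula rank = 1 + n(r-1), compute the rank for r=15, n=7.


Nielsen-Schreier: an index-n subgroup of F_r is free of rank 1 + n(r-1).
Equivalently: chi(cover) = n*chi(base); chi(vee_r S^1) = 1 - 15 = -14.
chi(E) = 7*(-14) = -98; rank = 1 - chi(E) = 1 - (-98) = 99.
rank = 1 + 7*(15-1) = 1 + 98 = 99

99


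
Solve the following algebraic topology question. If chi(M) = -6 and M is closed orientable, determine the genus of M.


chi = 2 - 2g for closed orientable surfaces.
-6 = 2 - 2g
2g = 2 - (-6) = 8
g = 4

4


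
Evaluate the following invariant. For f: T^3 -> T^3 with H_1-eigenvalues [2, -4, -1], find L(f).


For a torus self-map: L(f) = det(I - A) where A acts on H_1.
L(f) = (1-2) * (1--4) * (1--1) = -1 * 5 * 2 = -10

-10


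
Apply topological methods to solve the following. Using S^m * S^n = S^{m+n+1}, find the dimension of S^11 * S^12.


Join of spheres: S^m * S^n = S^{m+n+1}.
dim = 11 + 12 + 1 = 24

24


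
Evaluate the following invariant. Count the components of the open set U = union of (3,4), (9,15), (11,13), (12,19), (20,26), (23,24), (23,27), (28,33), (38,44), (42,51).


Sort and merge overlapping open intervals.
Merged: (3,4), (9,19), (20,27), (28,33), (38,51).
Number of components = 5

5


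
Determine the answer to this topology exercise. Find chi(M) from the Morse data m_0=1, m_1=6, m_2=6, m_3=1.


Morse theory: chi(M) = sum_k (-1)^k m_k where m_k = #(index-k critical points).
= (1) + (-6) + (6) + (-1) = 0

0


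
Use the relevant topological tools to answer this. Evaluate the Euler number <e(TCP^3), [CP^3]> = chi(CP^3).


For any closed oriented manifold, <e(TM),[M]> = chi(M).
chi(CP^3) = 3+1 = 4

4


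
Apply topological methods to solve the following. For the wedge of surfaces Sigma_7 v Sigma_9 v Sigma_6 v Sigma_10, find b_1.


For a wedge X v Y: reduced H_k(X v Y) = H_k(X) + H_k(Y).
Each Sigma_g contributes b_1 = 2g.
b_1 = 14 + 18 + 12 + 20 = 64

64


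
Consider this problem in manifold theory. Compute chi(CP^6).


CP^6 has one cell in each even dimension 0, 2, ..., 2*6 (6+1 cells total).
All cells are even-dimensional, so chi = number of cells.
chi = 6 + 1 = 7

7


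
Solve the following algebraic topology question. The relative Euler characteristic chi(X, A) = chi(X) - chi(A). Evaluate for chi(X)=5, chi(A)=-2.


Relative Euler characteristic: chi(X, A) = chi(X) - chi(A).
= 5 - (-2) = 7

7


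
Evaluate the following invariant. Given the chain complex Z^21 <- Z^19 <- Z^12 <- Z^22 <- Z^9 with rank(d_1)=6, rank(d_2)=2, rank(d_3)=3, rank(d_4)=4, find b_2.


rank H_k = rank(ker d_k) - rank(im d_{k+1}).
rank(ker d_2) = rank(C_2) - rank(d_2) = 12 - 2 = 10.
rank(im d_{2+1}) = 3.
rank H_2 = 10 - 3 = 7

7


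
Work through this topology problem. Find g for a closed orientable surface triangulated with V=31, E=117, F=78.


chi = V - E + F = 31 - 117 + 78 = -8
For orientable closed surface: chi = 2 - 2g, so g = (2 - chi)/2.
g = (2 - (-8)) / 2 = 10 / 2 = 5

5


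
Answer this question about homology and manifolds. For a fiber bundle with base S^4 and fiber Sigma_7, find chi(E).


chi(S^4) = 2 (n even), chi(Sigma_7) = 2 - 2*7 = -12.
chi(E) = 2 * (-12) = -24

-24


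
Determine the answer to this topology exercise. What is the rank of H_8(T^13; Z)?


By the Kunneth formula, b_k(T^n) = C(n,k).
b_8(T^13) = C(13,8).
C(13,8) = 13!/(8!*5!) = 1287

1287


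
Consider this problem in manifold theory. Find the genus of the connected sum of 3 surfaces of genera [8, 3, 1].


Genus is additive under connected sum of orientable surfaces.
g = 8 + 3 + 1 = 12

12


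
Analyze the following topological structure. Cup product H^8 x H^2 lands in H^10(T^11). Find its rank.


Cup product: H^p x H^q -> H^{p+q}; here p+q = 8+2 = 10.
rank H^k(T^n) = C(n,k).
C(11,10) = 11

11


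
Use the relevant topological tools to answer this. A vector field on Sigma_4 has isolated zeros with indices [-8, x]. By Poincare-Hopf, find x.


Poincare-Hopf: sum of indices = chi(M).
chi(Sigma_4) = 2 - 2*4 = -6.
Sum of known indices = -8.
x = chi - (sum known) = -6 - (-8) = 2

2


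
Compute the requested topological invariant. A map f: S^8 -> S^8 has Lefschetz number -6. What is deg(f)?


L(f) = 1 + (-1)^8 deg(f) on S^8.
-6 = 1 + (-1)^8 * deg(f)
(-1)^8 * deg(f) = -7
deg(f) = -7

-7


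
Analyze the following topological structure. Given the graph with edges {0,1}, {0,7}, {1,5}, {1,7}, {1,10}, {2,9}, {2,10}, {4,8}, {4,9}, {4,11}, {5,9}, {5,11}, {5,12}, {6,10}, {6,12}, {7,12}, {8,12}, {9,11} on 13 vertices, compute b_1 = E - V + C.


b_1 = E - V + (number of components).
E = 18, V = 13, components = 2.
b_1 = 18 - 13 + 2 = 7

7


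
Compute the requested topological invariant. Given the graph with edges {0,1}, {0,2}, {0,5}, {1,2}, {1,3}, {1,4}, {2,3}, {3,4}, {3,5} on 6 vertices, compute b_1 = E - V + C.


b_1 = E - V + (number of components).
E = 9, V = 6, components = 1.
b_1 = 9 - 6 + 1 = 4

4


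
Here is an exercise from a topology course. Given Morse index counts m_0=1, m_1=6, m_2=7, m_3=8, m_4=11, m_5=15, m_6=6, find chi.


Morse theory: chi(M) = sum_k (-1)^k m_k where m_k = #(index-k critical points).
= (1) + (-6) + (7) + (-8) + (11) + (-15) + (6) = -4

-4


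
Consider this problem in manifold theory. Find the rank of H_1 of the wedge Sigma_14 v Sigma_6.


For a wedge: H_1(A v B) = H_1(A) + H_1(B).
b_1(Sigma_14) = 28, b_1(Sigma_6) = 12.
b_1 = 28 + 12 = 40

40


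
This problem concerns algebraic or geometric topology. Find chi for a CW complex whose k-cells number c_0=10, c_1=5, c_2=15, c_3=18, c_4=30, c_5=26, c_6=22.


chi = sum_k (-1)^k c_k.
= (-1)^0*10 + (-1)^1*5 + (-1)^2*15 + (-1)^3*18 + (-1)^4*30 + (-1)^5*26 + (-1)^6*22
= (10) + (-5) + (15) + (-18) + (30) + (-26) + (22)
= 28

28


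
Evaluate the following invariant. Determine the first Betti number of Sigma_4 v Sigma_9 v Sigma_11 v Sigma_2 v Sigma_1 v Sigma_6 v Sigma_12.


For a wedge X v Y: reduced H_k(X v Y) = H_k(X) + H_k(Y).
Each Sigma_g contributes b_1 = 2g.
b_1 = 8 + 18 + 22 + 4 + 2 + 12 + 24 = 90

90


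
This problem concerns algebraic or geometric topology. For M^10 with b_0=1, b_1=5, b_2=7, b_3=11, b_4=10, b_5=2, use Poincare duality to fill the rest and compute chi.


By Poincare duality b_k = b_{10-k}, so full Betti numbers: b_0=1, b_1=5, b_2=7, b_3=11, b_4=10, b_5=2, b_6=10, b_7=11, b_8=7, b_9=5, b_10=1.
chi = sum (-1)^k b_k = 2

2


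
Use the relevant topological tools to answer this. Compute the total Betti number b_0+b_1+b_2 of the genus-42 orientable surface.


For Sigma_42: b_0 = 1, b_1 = 2g = 84, b_2 = 1.
Total = 1 + 84 + 1 = 86

86


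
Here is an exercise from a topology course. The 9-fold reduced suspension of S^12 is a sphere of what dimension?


Each suspension raises dimension by 1: Sigma S^n = S^{n+1}.
Sigma^9 S^12 = S^{12+9} = S^21

21


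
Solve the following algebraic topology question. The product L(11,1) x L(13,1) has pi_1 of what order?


pi_1(X x Y) = pi_1(X) x pi_1(Y).
pi_1(L(11,1)) = Z/11, pi_1(L(13,1)) = Z/13.
|Z/11 x Z/13| = 11 * 13 = 143

143


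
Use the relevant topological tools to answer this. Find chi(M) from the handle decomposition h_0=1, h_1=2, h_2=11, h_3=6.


Handles of index k contribute (-1)^k to chi (same as CW cells).
chi = (1) + (-2) + (11) + (-6) = 4

4


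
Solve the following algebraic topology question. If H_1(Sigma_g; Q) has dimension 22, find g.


For a closed orientable surface: b_1 = 2g.
22 = 2g
g = 22 / 2 = 11

11


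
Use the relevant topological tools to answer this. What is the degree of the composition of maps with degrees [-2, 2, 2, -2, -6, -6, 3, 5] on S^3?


Degree is multiplicative: deg(composition) = product of degrees.
= (-2) * (2) * (2) * (-2) * (-6) * (-6) * (3) * (5) = 8640

8640


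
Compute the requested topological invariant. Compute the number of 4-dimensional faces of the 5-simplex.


Delta^5 has 5+1 vertices. A 4-face is a choice of 4+1 vertices.
f_4 = C(5+1, 4+1) = C(6,5) = 6

6


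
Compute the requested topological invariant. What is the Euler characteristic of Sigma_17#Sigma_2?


chi(Sigma_17) = 2 - 2*17 = -32
chi(Sigma_2) = 2 - 2*2 = -2
For surfaces: chi(A#B) = chi(A) + chi(B) - 2.
chi = -32 + -2 - 2 = -36

-36


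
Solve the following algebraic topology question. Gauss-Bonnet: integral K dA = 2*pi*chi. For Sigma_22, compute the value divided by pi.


Gauss-Bonnet: integral K dA = 2*pi*chi(M).
chi(Sigma_22) = 2 - 2*22 = -42.
(integral K dA)/pi = 2*chi = 2*(-42) = -84

-84


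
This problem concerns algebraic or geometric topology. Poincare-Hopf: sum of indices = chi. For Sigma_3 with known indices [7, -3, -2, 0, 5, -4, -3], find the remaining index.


Poincare-Hopf: sum of indices = chi(M).
chi(Sigma_3) = 2 - 2*3 = -4.
Sum of known indices = 0.
x = chi - (sum known) = -4 - (0) = -4

-4


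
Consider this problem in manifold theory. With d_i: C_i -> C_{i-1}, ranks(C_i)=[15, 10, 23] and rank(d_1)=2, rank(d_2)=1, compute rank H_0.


rank H_k = rank(ker d_k) - rank(im d_{k+1}).
rank(ker d_0) = rank(C_0) - rank(d_0) = 15 - 0 = 15.
rank(im d_{0+1}) = 2.
rank H_0 = 15 - 2 = 13

13


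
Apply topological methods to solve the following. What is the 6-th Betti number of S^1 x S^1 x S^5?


Each S^d has Poincare polynomial 1 + t^d.
The product S^1 x S^1 x S^5 has Poincare polynomial prod(1+t^d_i).
Expanding: b_0=1, b_1=2, b_2=1, b_5=1, b_6=2, b_7=1.
b_6 = 2

2


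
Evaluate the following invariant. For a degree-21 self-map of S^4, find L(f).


On S^4: L(f) = tr(f_0*) + (-1)^4 tr(f_4*) = 1 + (-1)^4 * deg(f).
L(f) = 1 + (-1)^4 * 21 = 1 + 21 = 22

22


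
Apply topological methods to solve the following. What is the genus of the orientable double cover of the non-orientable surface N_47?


chi(N_47) = 2 - 47 = -45.
Double cover: chi(Sigma_g) = 2 * chi(N_47) = 2*(-45) = -90.
2 - 2g = -90, so g = (2 - (-90))/2 = 92/2 = 46

46


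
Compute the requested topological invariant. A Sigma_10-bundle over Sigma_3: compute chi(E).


For a fiber bundle F -> E -> B (with CW structure): chi(E) = chi(B) * chi(F).
chi(Sigma_3) = -4, chi(Sigma_10) = -18.
chi(E) = (-4) * (-18) = 72

72


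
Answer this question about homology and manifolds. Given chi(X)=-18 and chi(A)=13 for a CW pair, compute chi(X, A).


Relative Euler characteristic: chi(X, A) = chi(X) - chi(A).
= -18 - (13) = -31

-31


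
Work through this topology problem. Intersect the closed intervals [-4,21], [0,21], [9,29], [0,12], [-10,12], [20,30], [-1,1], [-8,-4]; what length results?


Intersection = [max(a_i), min(b_i)] = [20, -4].
Since 20 > -4, the intersection is empty.
Length = 0

0


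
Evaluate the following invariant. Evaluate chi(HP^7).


HP^7 has one cell in each dimension 0, 4, ..., 4*7 (7+1 cells, all even-dim).
chi = 7 + 1 = 8

8


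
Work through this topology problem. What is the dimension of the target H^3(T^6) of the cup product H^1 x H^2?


Cup product: H^p x H^q -> H^{p+q}; here p+q = 1+2 = 3.
rank H^k(T^n) = C(n,k).
C(6,3) = 20

20


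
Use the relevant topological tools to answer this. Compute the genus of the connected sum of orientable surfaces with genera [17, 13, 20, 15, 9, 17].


Genus is additive under connected sum of orientable surfaces.
g = 17 + 13 + 20 + 15 + 9 + 17 = 91

91


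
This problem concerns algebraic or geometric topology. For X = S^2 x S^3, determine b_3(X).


Each S^d has Poincare polynomial 1 + t^d.
The product S^2 x S^3 has Poincare polynomial prod(1+t^d_i).
Expanding: b_0=1, b_2=1, b_3=1, b_5=1.
b_3 = 1

1


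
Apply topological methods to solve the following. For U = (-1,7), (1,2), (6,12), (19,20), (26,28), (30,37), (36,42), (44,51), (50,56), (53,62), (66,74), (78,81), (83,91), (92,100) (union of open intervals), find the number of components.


Sort and merge overlapping open intervals.
Merged: (-1,12), (19,20), (26,28), (30,42), (44,62), (66,74), (78,81), (83,91), (92,100).
Number of components = 9

9


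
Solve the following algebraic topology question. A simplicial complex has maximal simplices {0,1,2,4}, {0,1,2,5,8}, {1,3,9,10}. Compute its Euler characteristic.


Enumerate all faces; f-vector: f_0=9, f_1=19, f_2=17, f_3=7, f_4=1.
chi = sum (-1)^k f_k = 1

1


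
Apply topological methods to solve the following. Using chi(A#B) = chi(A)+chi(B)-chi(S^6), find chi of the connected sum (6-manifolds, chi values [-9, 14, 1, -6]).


For n-manifolds: chi(A#B) = chi(A) + chi(B) - chi(S^6).
chi(S^6) = 1 + (-1)^6 = 2.
chi(#) = (sum chi_i) - (4-1)*chi(S^6) = 0 - 3*2 = -6

-6


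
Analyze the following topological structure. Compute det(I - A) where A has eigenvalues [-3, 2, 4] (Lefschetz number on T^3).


For a torus self-map: L(f) = det(I - A) where A acts on H_1.
L(f) = (1--3) * (1-2) * (1-4) = 4 * -1 * -3 = 12

12


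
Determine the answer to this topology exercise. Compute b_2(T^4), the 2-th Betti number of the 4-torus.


By the Kunneth formula, b_k(T^n) = C(n,k).
b_2(T^4) = C(4,2).
C(4,2) = 4!/(2!*2!) = 6

6


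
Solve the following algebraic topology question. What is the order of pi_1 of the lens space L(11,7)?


pi_1(L(p,q)) = Z/pZ for any q coprime to p.
|pi_1(L(11,7))| = 11

11


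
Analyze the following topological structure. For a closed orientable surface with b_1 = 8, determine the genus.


For a closed orientable surface: b_1 = 2g.
8 = 2g
g = 8 / 2 = 4

4


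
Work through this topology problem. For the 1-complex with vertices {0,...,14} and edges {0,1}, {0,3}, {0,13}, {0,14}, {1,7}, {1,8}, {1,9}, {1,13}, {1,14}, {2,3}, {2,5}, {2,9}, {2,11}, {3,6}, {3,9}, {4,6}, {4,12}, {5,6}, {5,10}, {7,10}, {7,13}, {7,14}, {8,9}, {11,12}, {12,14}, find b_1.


b_1 = E - V + (number of components).
E = 25, V = 15, components = 1.
b_1 = 25 - 15 + 1 = 11

11


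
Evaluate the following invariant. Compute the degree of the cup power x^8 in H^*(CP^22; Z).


|x| = 2 in H^*(CP^n).
|x^8| = 8 * |x| = 8 * 2 = 16

16


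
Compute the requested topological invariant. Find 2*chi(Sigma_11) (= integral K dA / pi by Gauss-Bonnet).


Gauss-Bonnet: integral K dA = 2*pi*chi(M).
chi(Sigma_11) = 2 - 2*11 = -20.
(integral K dA)/pi = 2*chi = 2*(-20) = -40

-40
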